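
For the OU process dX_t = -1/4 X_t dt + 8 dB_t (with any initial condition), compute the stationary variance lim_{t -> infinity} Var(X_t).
lim Var(X_t) = 128

The OU SDE dX = -theta X dt + sigma dB admits the integrating factor exp(theta t): d(exp(theta t) X_t) = sigma exp(theta t) dB_t. Integrating from 0 to t gives X_t = x_0 * exp(-theta t) + sigma * int_0^t exp(-theta (t-s)) dB_s for any initial x_0. The Itô integral has variance (by the Itô isometry) sigma^2 * int_0^t exp(-2 theta (t - s)) ds = sigma^2 * (1 - exp(-2 theta t)) / (2 theta), independent of x_0.
With theta = 1/4, sigma = 8:
  Var(X_t) = (8)^2 * (1 - exp(-2*1/4 t)) / (2 * 1/4) = 128 - 128*exp(-t/2).
As t -> infinity, exp(-2*1/4 t) -> 0, so the stationary variance is sigma^2 / (2 theta) = 128.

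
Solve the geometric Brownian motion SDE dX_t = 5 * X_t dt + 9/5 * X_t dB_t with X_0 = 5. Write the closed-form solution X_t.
X_t = 5 * exp((169/50) * t + (9/5) * B_t)

For GBM dX = mu X dt + sigma X dB with X_0 = x_0, apply Itô to Y = log X: dY = (mu - sigma^2/2) dt + sigma dB, so Y_t = log(x_0) + (mu - sigma^2/2) t + sigma B_t and hence X_t = x_0 * exp((mu - sigma^2/2) t + sigma B_t).
With mu = 5, sigma = 9/5, x_0 = 5, this gives:
  X_t = 5 * exp((169/50) * t + (9/5) * B_t).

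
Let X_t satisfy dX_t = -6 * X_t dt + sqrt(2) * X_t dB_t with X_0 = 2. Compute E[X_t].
E[X_t] = 2*exp(-6*t)

For GBM dX = mu X dt + sigma X dB with X_0 = x_0, apply Itô to Y = log X: dY = (mu - sigma^2/2) dt + sigma dB, so Y_t = log(x_0) + (mu - sigma^2/2) t + sigma B_t and hence X_t = x_0 * exp((mu - sigma^2/2) t + sigma B_t).
With mu = -6, sigma = sqrt(2), x_0 = 2, this gives:
  X_t = 2 * exp((-7) * t + (sqrt(2)) * B_t).
Since sigma*B_t ~ Normal(0, sigma^2 t), E[exp(sigma*B_t)] = exp(sigma^2 t / 2); so E[X_t] = x_0 * exp((mu - sigma^2/2) t) * exp(sigma^2 t / 2) = x_0 * exp(mu t) = 2*exp(-6*t).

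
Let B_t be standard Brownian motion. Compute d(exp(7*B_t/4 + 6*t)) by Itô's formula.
d(exp(7*B_t/4 + 6*t)) = (241*exp(7*B_t/4 + 6*t)/32) dt + (7*exp(7*B_t/4 + 6*t)/4) dB_t

Itô's formula for f(t, x): d f(t, B_t) = (f_t + (1/2) f_xx) dt + f_x dB_t. Compute partials of f(t, x) = exp(6*t + 7*x/4):
  f_t(t,x)  = 6*exp(6*t + 7*x/4)
  f_x(t,x)  = 7*exp(6*t + 7*x/4)/4
  f_xx(t,x) = 49*exp(6*t + 7*x/4)/16
Assemble drift = f_t + (1/2) f_xx = 241*exp(6*t + 7*x/4)/32 and diffusion = f_x = 7*exp(6*t + 7*x/4)/4. Substituting x = B_t:
  d(exp(7*B_t/4 + 6*t)) = (241*exp(7*B_t/4 + 6*t)/32) dt + (7*exp(7*B_t/4 + 6*t)/4) dB_t.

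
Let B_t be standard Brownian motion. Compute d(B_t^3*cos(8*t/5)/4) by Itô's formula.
d(B_t^3*cos(8*t/5)/4) = (B_t*(-8*B_t^2*sin(8*t/5) + 15*cos(8*t/5))/20) dt + (3*B_t^2*cos(8*t/5)/4) dB_t

Itô's formula for f(t, x): d f(t, B_t) = (f_t + (1/2) f_xx) dt + f_x dB_t. Compute partials of f(t, x) = x^3*cos(8*t/5)/4:
  f_t(t,x)  = -2*x^3*sin(8*t/5)/5
  f_x(t,x)  = 3*x^2*cos(8*t/5)/4
  f_xx(t,x) = 3*x*cos(8*t/5)/2
Assemble drift = f_t + (1/2) f_xx = x*(-8*x^2*sin(8*t/5) + 15*cos(8*t/5))/20 and diffusion = f_x = 3*x^2*cos(8*t/5)/4. Substituting x = B_t:
  d(B_t^3*cos(8*t/5)/4) = (B_t*(-8*B_t^2*sin(8*t/5) + 15*cos(8*t/5))/20) dt + (3*B_t^2*cos(8*t/5)/4) dB_t.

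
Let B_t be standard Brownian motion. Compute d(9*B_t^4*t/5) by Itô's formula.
d(9*B_t^4*t/5) = (9*B_t^2*(B_t^2 + 6*t)/5) dt + (36*B_t^3*t/5) dB_t

Itô's formula for f(t, x): d f(t, B_t) = (f_t + (1/2) f_xx) dt + f_x dB_t. Compute partials of f(t, x) = 9*t*x^4/5:
  f_t(t,x)  = 9*x^4/5
  f_x(t,x)  = 36*t*x^3/5
  f_xx(t,x) = 108*t*x^2/5
Assemble drift = f_t + (1/2) f_xx = 9*x^2*(6*t + x^2)/5 and diffusion = f_x = 36*t*x^3/5. Substituting x = B_t:
  d(9*B_t^4*t/5) = (9*B_t^2*(B_t^2 + 6*t)/5) dt + (36*B_t^3*t/5) dB_t.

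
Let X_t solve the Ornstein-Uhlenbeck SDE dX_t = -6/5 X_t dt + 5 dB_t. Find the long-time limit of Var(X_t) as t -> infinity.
lim Var(X_t) = 125/12

The OU SDE dX = -theta X dt + sigma dB admits the integrating factor exp(theta t): d(exp(theta t) X_t) = sigma exp(theta t) dB_t. Integrating from 0 to t gives X_t = x_0 * exp(-theta t) + sigma * int_0^t exp(-theta (t-s)) dB_s for any initial x_0. The Itô integral has variance (by the Itô isometry) sigma^2 * int_0^t exp(-2 theta (t - s)) ds = sigma^2 * (1 - exp(-2 theta t)) / (2 theta), independent of x_0.
With theta = 6/5, sigma = 5:
  Var(X_t) = (5)^2 * (1 - exp(-2*6/5 t)) / (2 * 6/5) = 125/12 - 125*exp(-12*t/5)/12.
As t -> infinity, exp(-2*6/5 t) -> 0, so the stationary variance is sigma^2 / (2 theta) = 125/12.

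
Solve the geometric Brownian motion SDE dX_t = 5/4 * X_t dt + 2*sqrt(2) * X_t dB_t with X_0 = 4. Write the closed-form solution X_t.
X_t = 4 * exp((-11/4) * t + (2*sqrt(2)) * B_t)

For GBM dX = mu X dt + sigma X dB with X_0 = x_0, apply Itô to Y = log X: dY = (mu - sigma^2/2) dt + sigma dB, so Y_t = log(x_0) + (mu - sigma^2/2) t + sigma B_t and hence X_t = x_0 * exp((mu - sigma^2/2) t + sigma B_t).
With mu = 5/4, sigma = 2*sqrt(2), x_0 = 4, this gives:
  X_t = 4 * exp((-11/4) * t + (2*sqrt(2)) * B_t).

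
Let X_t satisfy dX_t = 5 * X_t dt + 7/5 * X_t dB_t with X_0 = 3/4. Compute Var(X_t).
Var(X_t) = 9*(exp(49*t/25) - 1)*exp(10*t)/16

For GBM dX = mu X dt + sigma X dB with X_0 = x_0, apply Itô to Y = log X: dY = (mu - sigma^2/2) dt + sigma dB, so Y_t = log(x_0) + (mu - sigma^2/2) t + sigma B_t and hence X_t = x_0 * exp((mu - sigma^2/2) t + sigma B_t).
With mu = 5, sigma = 7/5, x_0 = 3/4, this gives:
  X_t = 3/4 * exp((201/50) * t + (7/5) * B_t).
Since sigma*B_t ~ Normal(0, sigma^2 t), E[exp(sigma*B_t)] = exp(sigma^2 t / 2); so E[X_t] = x_0 * exp((mu - sigma^2/2) t) * exp(sigma^2 t / 2) = x_0 * exp(mu t) = 3*exp(5*t)/4.
Var(X_t) = E[X_t^2] - (E[X_t])^2 = x_0^2 * exp(2 mu t) * (exp(sigma^2 t) - 1) = 9*(exp(49*t/25) - 1)*exp(10*t)/16.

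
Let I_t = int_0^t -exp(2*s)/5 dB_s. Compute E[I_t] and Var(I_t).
E[I_t] = 0; Var(I_t) = exp(4*t)/100 - 1/100

The Itô integral of a deterministic integrand f(s) has mean 0 because each increment f(s) * (B_{s+ds} - B_s) has mean 0. By the Itô isometry:
  Var( int_0^t f(s) dB_s ) = E[ (int_0^t f(s) dB_s)^2 ] = int_0^t f(s)^2 ds.
Here f(s) = -exp(2*s)/5, so f(s)^2 = exp(4*s)/25. Integrate:
  int_0^t (exp(4*s)/25) ds = exp(4*t)/100 - 1/100.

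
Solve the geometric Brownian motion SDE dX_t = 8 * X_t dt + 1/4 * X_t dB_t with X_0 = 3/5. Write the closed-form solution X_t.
X_t = 3/5 * exp((255/32) * t + (1/4) * B_t)

For GBM dX = mu X dt + sigma X dB with X_0 = x_0, apply Itô to Y = log X: dY = (mu - sigma^2/2) dt + sigma dB, so Y_t = log(x_0) + (mu - sigma^2/2) t + sigma B_t and hence X_t = x_0 * exp((mu - sigma^2/2) t + sigma B_t).
With mu = 8, sigma = 1/4, x_0 = 3/5, this gives:
  X_t = 3/5 * exp((255/32) * t + (1/4) * B_t).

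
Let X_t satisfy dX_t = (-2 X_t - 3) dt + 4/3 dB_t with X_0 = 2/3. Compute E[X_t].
E[X_t] = -3/2 + 13*exp(-2*t)/6

Taking expectations and using E[dB_t] = 0, the mean m(t) = E[X_t] satisfies the ODE m'(t) = a m(t) + b with m(0) = x_0. With a = -2, b = -3, x_0 = 2/3, the solution is
  m(t) = x_0 * exp(a t) + (b/a) * (exp(a t) - 1)
       = (2/3) * exp((-2) t) + ((-3)/(-2)) * (exp((-2) t) - 1)
       = -3/2 + 13*exp(-2*t)/6.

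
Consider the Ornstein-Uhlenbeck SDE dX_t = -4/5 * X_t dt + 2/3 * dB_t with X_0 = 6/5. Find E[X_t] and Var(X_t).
E[X_t] = 6*exp(-4*t/5)/5; Var(X_t) = 5/18 - 5*exp(-8*t/5)/18

The OU SDE dX = -theta X dt + sigma dB admits the integrating factor exp(theta t): d(exp(theta t) X_t) = sigma exp(theta t) dB_t. Integrating from 0 to t:
  X_t = x_0 * exp(-theta t) + sigma * int_0^t exp(-theta (t-s)) dB_s.
The Itô integral has mean 0 and (by the Itô isometry) variance sigma^2 * int_0^t exp(-2 theta (t - s)) ds = sigma^2 * (1 - exp(-2 theta t)) / (2 theta).
With theta = 4/5, sigma = 2/3, x_0 = 6/5:
  E[X_t] = 6/5 * exp(-4/5 t) = 6*exp(-4*t/5)/5
  Var(X_t) = (2/3)^2 * (1 - exp(-2*4/5 t)) / (2 * 4/5) = 5/18 - 5*exp(-8*t/5)/18.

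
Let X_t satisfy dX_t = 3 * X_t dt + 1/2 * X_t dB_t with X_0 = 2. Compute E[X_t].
E[X_t] = 2*exp(3*t)

For GBM dX = mu X dt + sigma X dB with X_0 = x_0, apply Itô to Y = log X: dY = (mu - sigma^2/2) dt + sigma dB, so Y_t = log(x_0) + (mu - sigma^2/2) t + sigma B_t and hence X_t = x_0 * exp((mu - sigma^2/2) t + sigma B_t).
With mu = 3, sigma = 1/2, x_0 = 2, this gives:
  X_t = 2 * exp((23/8) * t + (1/2) * B_t).
Since sigma*B_t ~ Normal(0, sigma^2 t), E[exp(sigma*B_t)] = exp(sigma^2 t / 2); so E[X_t] = x_0 * exp((mu - sigma^2/2) t) * exp(sigma^2 t / 2) = x_0 * exp(mu t) = 2*exp(3*t).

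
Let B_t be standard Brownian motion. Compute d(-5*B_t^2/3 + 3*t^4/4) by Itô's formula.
d(-5*B_t^2/3 + 3*t^4/4) = (3*t^3 - 5/3) dt + (-10*B_t/3) dB_t

Itô's formula for f(t, x): d f(t, B_t) = (f_t + (1/2) f_xx) dt + f_x dB_t. Compute partials of f(t, x) = 3*t^4/4 - 5*x^2/3:
  f_t(t,x)  = 3*t^3
  f_x(t,x)  = -10*x/3
  f_xx(t,x) = -10/3
Assemble drift = f_t + (1/2) f_xx = 3*t^3 - 5/3 and diffusion = f_x = -10*x/3. Substituting x = B_t:
  d(-5*B_t^2/3 + 3*t^4/4) = (3*t^3 - 5/3) dt + (-10*B_t/3) dB_t.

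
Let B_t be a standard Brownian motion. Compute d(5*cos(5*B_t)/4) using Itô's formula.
d(5*cos(5*B_t)/4) = (-125*cos(5*B_t)/8) dt + (-25*sin(5*B_t)/4) dB_t

Itô's formula for f(B_t) gives d f(B_t) = f'(B_t) dB_t + (1/2) f''(B_t) dt. Compute derivatives of f(x) = 5*cos(5*x)/4:
  f'(x)  = -25*sin(5*x)/4
  f''(x) = -125*cos(5*x)/4
Substitute x = B_t and multiply the f'' term by 1/2:
  drift     = (1/2) * (-125*cos(5*x)/4) evaluated at B_t = -125*cos(5*B_t)/8
  diffusion = (-25*sin(5*x)/4) evaluated at B_t = -25*sin(5*B_t)/4
Therefore d(5*cos(5*B_t)/4) = (-125*cos(5*B_t)/8) dt + (-25*sin(5*B_t)/4) dB_t.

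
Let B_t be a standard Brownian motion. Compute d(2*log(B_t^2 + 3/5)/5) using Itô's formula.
d(2*log(B_t^2 + 3/5)/5) = (2*(3 - 5*B_t^2)/(5*B_t^2 + 3)^2) dt + (4*B_t/(5*B_t^2 + 3)) dB_t

Itô's formula for f(B_t) gives d f(B_t) = f'(B_t) dB_t + (1/2) f''(B_t) dt. Compute derivatives of f(x) = 2*log(x^2 + 3/5)/5:
  f'(x)  = 4*x/(5*x^2 + 3)
  f''(x) = 4*(3 - 5*x^2)/(5*x^2 + 3)^2
Substitute x = B_t and multiply the f'' term by 1/2:
  drift     = (1/2) * (4*(3 - 5*x^2)/(5*x^2 + 3)^2) evaluated at B_t = 2*(3 - 5*B_t^2)/(5*B_t^2 + 3)^2
  diffusion = (4*x/(5*x^2 + 3)) evaluated at B_t = 4*B_t/(5*B_t^2 + 3)
Therefore d(2*log(B_t^2 + 3/5)/5) = (2*(3 - 5*B_t^2)/(5*B_t^2 + 3)^2) dt + (4*B_t/(5*B_t^2 + 3)) dB_t.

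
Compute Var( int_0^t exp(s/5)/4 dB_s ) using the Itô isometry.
Var = 5*exp(2*t/5)/32 - 5/32

The Itô integral of a deterministic integrand f(s) has mean 0 because each increment f(s) * (B_{s+ds} - B_s) has mean 0. By the Itô isometry:
  Var( int_0^t f(s) dB_s ) = E[ (int_0^t f(s) dB_s)^2 ] = int_0^t f(s)^2 ds.
Here f(s) = exp(s/5)/4, so f(s)^2 = exp(2*s/5)/16. Integrate:
  int_0^t (exp(2*s/5)/16) ds = 5*exp(2*t/5)/32 - 5/32.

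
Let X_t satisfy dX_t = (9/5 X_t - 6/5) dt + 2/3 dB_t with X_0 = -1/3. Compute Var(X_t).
Var(X_t) = 10*exp(18*t/5)/81 - 10/81

The variance V(t) = Var(X_t) satisfies V'(t) = 2 a V(t) + c^2 with V(0) = 0 (drift coefficient is linear in X, diffusion is constant). With a = 9/5, c = 2/3, the solution is
  V(t) = (c^2 / (2 a)) * (exp(2 a t) - 1)
       = ((2/3)^2 / (2*(9/5))) * (exp((18/5) t) - 1)
       = 10*exp(18*t/5)/81 - 10/81.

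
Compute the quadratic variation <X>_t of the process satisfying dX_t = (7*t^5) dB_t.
<X>_t = 49*t^11/11

For an Itô process dX_t = a(t) dt + b(t) dB_t, the quadratic variation is <X>_t = int_0^t b(s)^2 ds (the drift term does not contribute). Here b(s) = 7*s^5, so
  b(s)^2 = 49*s^10.
Integrating from 0 to t:
  <X>_t = int_0^t (49*s^10) ds = 49*t^11/11.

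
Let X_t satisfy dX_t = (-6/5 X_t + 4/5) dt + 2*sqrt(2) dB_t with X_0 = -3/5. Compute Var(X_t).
Var(X_t) = 10/3 - 10*exp(-12*t/5)/3

The variance V(t) = Var(X_t) satisfies V'(t) = 2 a V(t) + c^2 with V(0) = 0 (drift coefficient is linear in X, diffusion is constant). With a = -6/5, c = 2*sqrt(2), the solution is
  V(t) = (c^2 / (2 a)) * (exp(2 a t) - 1)
       = ((2*sqrt(2))^2 / (2*(-6/5))) * (exp((-12/5) t) - 1)
       = 10/3 - 10*exp(-12*t/5)/3.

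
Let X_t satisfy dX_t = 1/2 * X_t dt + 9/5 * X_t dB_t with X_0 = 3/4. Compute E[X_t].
E[X_t] = 3*exp(t/2)/4

For GBM dX = mu X dt + sigma X dB with X_0 = x_0, apply Itô to Y = log X: dY = (mu - sigma^2/2) dt + sigma dB, so Y_t = log(x_0) + (mu - sigma^2/2) t + sigma B_t and hence X_t = x_0 * exp((mu - sigma^2/2) t + sigma B_t).
With mu = 1/2, sigma = 9/5, x_0 = 3/4, this gives:
  X_t = 3/4 * exp((-28/25) * t + (9/5) * B_t).
Since sigma*B_t ~ Normal(0, sigma^2 t), E[exp(sigma*B_t)] = exp(sigma^2 t / 2); so E[X_t] = x_0 * exp((mu - sigma^2/2) t) * exp(sigma^2 t / 2) = x_0 * exp(mu t) = 3*exp(t/2)/4.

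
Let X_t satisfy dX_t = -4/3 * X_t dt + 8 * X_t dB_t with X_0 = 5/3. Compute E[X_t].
E[X_t] = 5*exp(-4*t/3)/3

For GBM dX = mu X dt + sigma X dB with X_0 = x_0, apply Itô to Y = log X: dY = (mu - sigma^2/2) dt + sigma dB, so Y_t = log(x_0) + (mu - sigma^2/2) t + sigma B_t and hence X_t = x_0 * exp((mu - sigma^2/2) t + sigma B_t).
With mu = -4/3, sigma = 8, x_0 = 5/3, this gives:
  X_t = 5/3 * exp((-100/3) * t + (8) * B_t).
Since sigma*B_t ~ Normal(0, sigma^2 t), E[exp(sigma*B_t)] = exp(sigma^2 t / 2); so E[X_t] = x_0 * exp((mu - sigma^2/2) t) * exp(sigma^2 t / 2) = x_0 * exp(mu t) = 5*exp(-4*t/3)/3.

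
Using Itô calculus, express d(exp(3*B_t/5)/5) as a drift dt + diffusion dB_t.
d(exp(3*B_t/5)/5) = (9*exp(3*B_t/5)/250) dt + (3*exp(3*B_t/5)/25) dB_t

Itô's formula for f(B_t) gives d f(B_t) = f'(B_t) dB_t + (1/2) f''(B_t) dt. Compute derivatives of f(x) = exp(3*x/5)/5:
  f'(x)  = 3*exp(3*x/5)/25
  f''(x) = 9*exp(3*x/5)/125
Substitute x = B_t and multiply the f'' term by 1/2:
  drift     = (1/2) * (9*exp(3*x/5)/125) evaluated at B_t = 9*exp(3*B_t/5)/250
  diffusion = (3*exp(3*x/5)/25) evaluated at B_t = 3*exp(3*B_t/5)/25
Therefore d(exp(3*B_t/5)/5) = (9*exp(3*B_t/5)/250) dt + (3*exp(3*B_t/5)/25) dB_t.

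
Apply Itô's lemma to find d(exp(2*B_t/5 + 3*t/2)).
d(exp(2*B_t/5 + 3*t/2)) = (79*exp(2*B_t/5 + 3*t/2)/50) dt + (2*exp(2*B_t/5 + 3*t/2)/5) dB_t

Itô's formula for f(t, x): d f(t, B_t) = (f_t + (1/2) f_xx) dt + f_x dB_t. Compute partials of f(t, x) = exp(3*t/2 + 2*x/5):
  f_t(t,x)  = 3*exp(3*t/2 + 2*x/5)/2
  f_x(t,x)  = 2*exp(3*t/2 + 2*x/5)/5
  f_xx(t,x) = 4*exp(3*t/2 + 2*x/5)/25
Assemble drift = f_t + (1/2) f_xx = 79*exp(3*t/2 + 2*x/5)/50 and diffusion = f_x = 2*exp(3*t/2 + 2*x/5)/5. Substituting x = B_t:
  d(exp(2*B_t/5 + 3*t/2)) = (79*exp(2*B_t/5 + 3*t/2)/50) dt + (2*exp(2*B_t/5 + 3*t/2)/5) dB_t.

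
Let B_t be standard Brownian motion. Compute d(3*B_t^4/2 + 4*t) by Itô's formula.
d(3*B_t^4/2 + 4*t) = (9*B_t^2 + 4) dt + (6*B_t^3) dB_t

Itô's formula for f(t, x): d f(t, B_t) = (f_t + (1/2) f_xx) dt + f_x dB_t. Compute partials of f(t, x) = 4*t + 3*x^4/2:
  f_t(t,x)  = 4
  f_x(t,x)  = 6*x^3
  f_xx(t,x) = 18*x^2
Assemble drift = f_t + (1/2) f_xx = 9*x^2 + 4 and diffusion = f_x = 6*x^3. Substituting x = B_t:
  d(3*B_t^4/2 + 4*t) = (9*B_t^2 + 4) dt + (6*B_t^3) dB_t.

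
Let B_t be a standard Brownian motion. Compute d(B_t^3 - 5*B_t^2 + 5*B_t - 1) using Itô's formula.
d(B_t^3 - 5*B_t^2 + 5*B_t - 1) = (3*B_t - 5) dt + (3*B_t^2 - 10*B_t + 5) dB_t

Itô's formula for f(B_t) gives d f(B_t) = f'(B_t) dB_t + (1/2) f''(B_t) dt. Compute derivatives of f(x) = x^3 - 5*x^2 + 5*x - 1:
  f'(x)  = 3*x^2 - 10*x + 5
  f''(x) = 6*x - 10
Substitute x = B_t and multiply the f'' term by 1/2:
  drift     = (1/2) * (6*x - 10) evaluated at B_t = 3*B_t - 5
  diffusion = (3*x^2 - 10*x + 5) evaluated at B_t = 3*B_t^2 - 10*B_t + 5
Therefore d(B_t^3 - 5*B_t^2 + 5*B_t - 1) = (3*B_t - 5) dt + (3*B_t^2 - 10*B_t + 5) dB_t.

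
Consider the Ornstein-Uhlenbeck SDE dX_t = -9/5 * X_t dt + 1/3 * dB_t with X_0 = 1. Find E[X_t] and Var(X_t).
E[X_t] = exp(-9*t/5); Var(X_t) = 5/162 - 5*exp(-18*t/5)/162

The OU SDE dX = -theta X dt + sigma dB admits the integrating factor exp(theta t): d(exp(theta t) X_t) = sigma exp(theta t) dB_t. Integrating from 0 to t:
  X_t = x_0 * exp(-theta t) + sigma * int_0^t exp(-theta (t-s)) dB_s.
The Itô integral has mean 0 and (by the Itô isometry) variance sigma^2 * int_0^t exp(-2 theta (t - s)) ds = sigma^2 * (1 - exp(-2 theta t)) / (2 theta).
With theta = 9/5, sigma = 1/3, x_0 = 1:
  E[X_t] = 1 * exp(-9/5 t) = exp(-9*t/5)
  Var(X_t) = (1/3)^2 * (1 - exp(-2*9/5 t)) / (2 * 9/5) = 5/162 - 5*exp(-18*t/5)/162.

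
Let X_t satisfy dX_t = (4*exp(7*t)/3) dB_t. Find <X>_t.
<X>_t = 8*exp(14*t)/63 - 8/63

For an Itô process dX_t = a(t) dt + b(t) dB_t, the quadratic variation is <X>_t = int_0^t b(s)^2 ds (the drift term does not contribute). Here b(s) = 4*exp(7*s)/3, so
  b(s)^2 = 16*exp(14*s)/9.
Integrating from 0 to t:
  <X>_t = int_0^t (16*exp(14*s)/9) ds = 8*exp(14*t)/63 - 8/63.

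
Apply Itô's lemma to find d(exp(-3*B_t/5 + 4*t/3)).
d(exp(-3*B_t/5 + 4*t/3)) = (227*exp(-3*B_t/5 + 4*t/3)/150) dt + (-3*exp(-3*B_t/5 + 4*t/3)/5) dB_t

Itô's formula for f(t, x): d f(t, B_t) = (f_t + (1/2) f_xx) dt + f_x dB_t. Compute partials of f(t, x) = exp(4*t/3 - 3*x/5):
  f_t(t,x)  = 4*exp(4*t/3 - 3*x/5)/3
  f_x(t,x)  = -3*exp(4*t/3 - 3*x/5)/5
  f_xx(t,x) = 9*exp(4*t/3 - 3*x/5)/25
Assemble drift = f_t + (1/2) f_xx = 227*exp(4*t/3 - 3*x/5)/150 and diffusion = f_x = -3*exp(4*t/3 - 3*x/5)/5. Substituting x = B_t:
  d(exp(-3*B_t/5 + 4*t/3)) = (227*exp(-3*B_t/5 + 4*t/3)/150) dt + (-3*exp(-3*B_t/5 + 4*t/3)/5) dB_t.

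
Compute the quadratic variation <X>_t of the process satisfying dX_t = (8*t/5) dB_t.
<X>_t = 64*t^3/75

For an Itô process dX_t = a(t) dt + b(t) dB_t, the quadratic variation is <X>_t = int_0^t b(s)^2 ds (the drift term does not contribute). Here b(s) = 8*s/5, so
  b(s)^2 = 64*s^2/25.
Integrating from 0 to t:
  <X>_t = int_0^t (64*s^2/25) ds = 64*t^3/75.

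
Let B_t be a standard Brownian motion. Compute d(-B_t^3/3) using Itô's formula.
d(-B_t^3/3) = (-B_t) dt + (-B_t^2) dB_t

Itô's formula for f(B_t) gives d f(B_t) = f'(B_t) dB_t + (1/2) f''(B_t) dt. Compute derivatives of f(x) = -x^3/3:
  f'(x)  = -x^2
  f''(x) = -2*x
Substitute x = B_t and multiply the f'' term by 1/2:
  drift     = (1/2) * (-2*x) evaluated at B_t = -B_t
  diffusion = (-x^2) evaluated at B_t = -B_t^2
Therefore d(-B_t^3/3) = (-B_t) dt + (-B_t^2) dB_t.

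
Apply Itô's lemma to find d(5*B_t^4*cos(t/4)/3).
d(5*B_t^4*cos(t/4)/3) = (5*B_t^2*(-B_t^2*sin(t/4) + 24*cos(t/4))/12) dt + (20*B_t^3*cos(t/4)/3) dB_t

Itô's formula for f(t, x): d f(t, B_t) = (f_t + (1/2) f_xx) dt + f_x dB_t. Compute partials of f(t, x) = 5*x^4*cos(t/4)/3:
  f_t(t,x)  = -5*x^4*sin(t/4)/12
  f_x(t,x)  = 20*x^3*cos(t/4)/3
  f_xx(t,x) = 20*x^2*cos(t/4)
Assemble drift = f_t + (1/2) f_xx = 5*x^2*(-x^2*sin(t/4) + 24*cos(t/4))/12 and diffusion = f_x = 20*x^3*cos(t/4)/3. Substituting x = B_t:
  d(5*B_t^4*cos(t/4)/3) = (5*B_t^2*(-B_t^2*sin(t/4) + 24*cos(t/4))/12) dt + (20*B_t^3*cos(t/4)/3) dB_t.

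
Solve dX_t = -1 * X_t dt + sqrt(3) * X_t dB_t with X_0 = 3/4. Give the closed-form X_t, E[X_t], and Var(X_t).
X_t = 3/4 * exp((-5/2) t + (sqrt(3)) B_t); E[X_t] = 3*exp(-t)/4; Var(X_t) = (9*exp(3*t) - 9)*exp(-2*t)/16

For GBM dX = mu X dt + sigma X dB with X_0 = x_0, apply Itô to Y = log X: dY = (mu - sigma^2/2) dt + sigma dB, so Y_t = log(x_0) + (mu - sigma^2/2) t + sigma B_t and hence X_t = x_0 * exp((mu - sigma^2/2) t + sigma B_t).
With mu = -1, sigma = sqrt(3), x_0 = 3/4, this gives:
  X_t = 3/4 * exp((-5/2) * t + (sqrt(3)) * B_t).
Since sigma*B_t ~ Normal(0, sigma^2 t), E[exp(sigma*B_t)] = exp(sigma^2 t / 2); so E[X_t] = x_0 * exp((mu - sigma^2/2) t) * exp(sigma^2 t / 2) = x_0 * exp(mu t) = 3*exp(-t)/4.
Var(X_t) = E[X_t^2] - (E[X_t])^2 = x_0^2 * exp(2 mu t) * (exp(sigma^2 t) - 1) = (9*exp(3*t) - 9)*exp(-2*t)/16.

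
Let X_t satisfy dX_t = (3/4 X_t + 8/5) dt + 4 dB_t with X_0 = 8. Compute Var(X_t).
Var(X_t) = 32*exp(3*t/2)/3 - 32/3

The variance V(t) = Var(X_t) satisfies V'(t) = 2 a V(t) + c^2 with V(0) = 0 (drift coefficient is linear in X, diffusion is constant). With a = 3/4, c = 4, the solution is
  V(t) = (c^2 / (2 a)) * (exp(2 a t) - 1)
       = (4^2 / (2*(3/4))) * (exp((3/2) t) - 1)
       = 32*exp(3*t/2)/3 - 32/3.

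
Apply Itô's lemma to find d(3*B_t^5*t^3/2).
d(3*B_t^5*t^3/2) = (B_t^3*t^2*(9*B_t^2/2 + 15*t)) dt + (15*B_t^4*t^3/2) dB_t

Itô's formula for f(t, x): d f(t, B_t) = (f_t + (1/2) f_xx) dt + f_x dB_t. Compute partials of f(t, x) = 3*t^3*x^5/2:
  f_t(t,x)  = 9*t^2*x^5/2
  f_x(t,x)  = 15*t^3*x^4/2
  f_xx(t,x) = 30*t^3*x^3
Assemble drift = f_t + (1/2) f_xx = t^2*x^3*(15*t + 9*x^2/2) and diffusion = f_x = 15*t^3*x^4/2. Substituting x = B_t:
  d(3*B_t^5*t^3/2) = (B_t^3*t^2*(9*B_t^2/2 + 15*t)) dt + (15*B_t^4*t^3/2) dB_t.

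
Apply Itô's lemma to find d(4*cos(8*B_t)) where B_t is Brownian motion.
d(4*cos(8*B_t)) = (-128*cos(8*B_t)) dt + (-32*sin(8*B_t)) dB_t

Itô's formula for f(B_t) gives d f(B_t) = f'(B_t) dB_t + (1/2) f''(B_t) dt. Compute derivatives of f(x) = 4*cos(8*x):
  f'(x)  = -32*sin(8*x)
  f''(x) = -256*cos(8*x)
Substitute x = B_t and multiply the f'' term by 1/2:
  drift     = (1/2) * (-256*cos(8*x)) evaluated at B_t = -128*cos(8*B_t)
  diffusion = (-32*sin(8*x)) evaluated at B_t = -32*sin(8*B_t)
Therefore d(4*cos(8*B_t)) = (-128*cos(8*B_t)) dt + (-32*sin(8*B_t)) dB_t.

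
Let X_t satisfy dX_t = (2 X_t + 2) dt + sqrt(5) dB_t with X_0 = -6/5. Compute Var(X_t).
Var(X_t) = 5*exp(4*t)/4 - 5/4

The variance V(t) = Var(X_t) satisfies V'(t) = 2 a V(t) + c^2 with V(0) = 0 (drift coefficient is linear in X, diffusion is constant). With a = 2, c = sqrt(5), the solution is
  V(t) = (c^2 / (2 a)) * (exp(2 a t) - 1)
       = (sqrt(5)^2 / (2*2)) * (exp(4 t) - 1)
       = 5*exp(4*t)/4 - 5/4.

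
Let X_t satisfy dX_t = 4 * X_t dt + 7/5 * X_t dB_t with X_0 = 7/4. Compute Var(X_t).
Var(X_t) = 49*(exp(49*t/25) - 1)*exp(8*t)/16

For GBM dX = mu X dt + sigma X dB with X_0 = x_0, apply Itô to Y = log X: dY = (mu - sigma^2/2) dt + sigma dB, so Y_t = log(x_0) + (mu - sigma^2/2) t + sigma B_t and hence X_t = x_0 * exp((mu - sigma^2/2) t + sigma B_t).
With mu = 4, sigma = 7/5, x_0 = 7/4, this gives:
  X_t = 7/4 * exp((151/50) * t + (7/5) * B_t).
Since sigma*B_t ~ Normal(0, sigma^2 t), E[exp(sigma*B_t)] = exp(sigma^2 t / 2); so E[X_t] = x_0 * exp((mu - sigma^2/2) t) * exp(sigma^2 t / 2) = x_0 * exp(mu t) = 7*exp(4*t)/4.
Var(X_t) = E[X_t^2] - (E[X_t])^2 = x_0^2 * exp(2 mu t) * (exp(sigma^2 t) - 1) = 49*(exp(49*t/25) - 1)*exp(8*t)/16.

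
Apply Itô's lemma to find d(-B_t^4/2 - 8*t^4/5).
d(-B_t^4/2 - 8*t^4/5) = (-3*B_t^2 - 32*t^3/5) dt + (-2*B_t^3) dB_t

Itô's formula for f(t, x): d f(t, B_t) = (f_t + (1/2) f_xx) dt + f_x dB_t. Compute partials of f(t, x) = -8*t^4/5 - x^4/2:
  f_t(t,x)  = -32*t^3/5
  f_x(t,x)  = -2*x^3
  f_xx(t,x) = -6*x^2
Assemble drift = f_t + (1/2) f_xx = -32*t^3/5 - 3*x^2 and diffusion = f_x = -2*x^3. Substituting x = B_t:
  d(-B_t^4/2 - 8*t^4/5) = (-3*B_t^2 - 32*t^3/5) dt + (-2*B_t^3) dB_t.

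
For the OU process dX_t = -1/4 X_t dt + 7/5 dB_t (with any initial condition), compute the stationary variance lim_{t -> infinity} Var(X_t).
lim Var(X_t) = 98/25

The OU SDE dX = -theta X dt + sigma dB admits the integrating factor exp(theta t): d(exp(theta t) X_t) = sigma exp(theta t) dB_t. Integrating from 0 to t gives X_t = x_0 * exp(-theta t) + sigma * int_0^t exp(-theta (t-s)) dB_s for any initial x_0. The Itô integral has variance (by the Itô isometry) sigma^2 * int_0^t exp(-2 theta (t - s)) ds = sigma^2 * (1 - exp(-2 theta t)) / (2 theta), independent of x_0.
With theta = 1/4, sigma = 7/5:
  Var(X_t) = (7/5)^2 * (1 - exp(-2*1/4 t)) / (2 * 1/4) = 98/25 - 98*exp(-t/2)/25.
As t -> infinity, exp(-2*1/4 t) -> 0, so the stationary variance is sigma^2 / (2 theta) = 98/25.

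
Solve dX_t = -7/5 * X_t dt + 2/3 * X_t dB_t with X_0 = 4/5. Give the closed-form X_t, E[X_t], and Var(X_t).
X_t = 4/5 * exp((-73/45) t + (2/3) B_t); E[X_t] = 4*exp(-7*t/5)/5; Var(X_t) = (16*exp(4*t/9) - 16)*exp(-14*t/5)/25

For GBM dX = mu X dt + sigma X dB with X_0 = x_0, apply Itô to Y = log X: dY = (mu - sigma^2/2) dt + sigma dB, so Y_t = log(x_0) + (mu - sigma^2/2) t + sigma B_t and hence X_t = x_0 * exp((mu - sigma^2/2) t + sigma B_t).
With mu = -7/5, sigma = 2/3, x_0 = 4/5, this gives:
  X_t = 4/5 * exp((-73/45) * t + (2/3) * B_t).
Since sigma*B_t ~ Normal(0, sigma^2 t), E[exp(sigma*B_t)] = exp(sigma^2 t / 2); so E[X_t] = x_0 * exp((mu - sigma^2/2) t) * exp(sigma^2 t / 2) = x_0 * exp(mu t) = 4*exp(-7*t/5)/5.
Var(X_t) = E[X_t^2] - (E[X_t])^2 = x_0^2 * exp(2 mu t) * (exp(sigma^2 t) - 1) = (16*exp(4*t/9) - 16)*exp(-14*t/5)/25.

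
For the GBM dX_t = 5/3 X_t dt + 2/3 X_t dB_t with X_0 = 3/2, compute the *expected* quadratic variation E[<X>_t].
E[<X>_t] = 9*exp(34*t/9)/34 - 9/34

<X>_t = int_0^t ((2/3) * X_s)^2 ds. Taking expectation inside the integral: E[<X>_t] = (2/3)^2 * int_0^t E[X_s^2] ds. For GBM, E[X_s^2] = x_0^2 * exp((2 mu + sigma^2) s). Integrating:
  E[<X>_t] = (2/3)^2 * (3/2)^2 * (exp((2*(5/3) + (2/3)^2) t) - 1) / (2*(5/3) + (2/3)^2)
           = (2/3)^2 * (3/2)^2 * (exp((34/9) t) - 1) / (34/9) = 9*exp(34*t/9)/34 - 9/34.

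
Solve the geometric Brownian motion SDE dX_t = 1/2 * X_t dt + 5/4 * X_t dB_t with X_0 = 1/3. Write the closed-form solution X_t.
X_t = 1/3 * exp((-9/32) * t + (5/4) * B_t)

For GBM dX = mu X dt + sigma X dB with X_0 = x_0, apply Itô to Y = log X: dY = (mu - sigma^2/2) dt + sigma dB, so Y_t = log(x_0) + (mu - sigma^2/2) t + sigma B_t and hence X_t = x_0 * exp((mu - sigma^2/2) t + sigma B_t).
With mu = 1/2, sigma = 5/4, x_0 = 1/3, this gives:
  X_t = 1/3 * exp((-9/32) * t + (5/4) * B_t).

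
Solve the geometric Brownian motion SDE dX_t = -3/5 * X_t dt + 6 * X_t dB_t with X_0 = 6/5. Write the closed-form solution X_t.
X_t = 6/5 * exp((-93/5) * t + (6) * B_t)

For GBM dX = mu X dt + sigma X dB with X_0 = x_0, apply Itô to Y = log X: dY = (mu - sigma^2/2) dt + sigma dB, so Y_t = log(x_0) + (mu - sigma^2/2) t + sigma B_t and hence X_t = x_0 * exp((mu - sigma^2/2) t + sigma B_t).
With mu = -3/5, sigma = 6, x_0 = 6/5, this gives:
  X_t = 6/5 * exp((-93/5) * t + (6) * B_t).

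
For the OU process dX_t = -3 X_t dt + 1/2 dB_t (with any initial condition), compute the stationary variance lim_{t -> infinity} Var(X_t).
lim Var(X_t) = 1/24

The OU SDE dX = -theta X dt + sigma dB admits the integrating factor exp(theta t): d(exp(theta t) X_t) = sigma exp(theta t) dB_t. Integrating from 0 to t gives X_t = x_0 * exp(-theta t) + sigma * int_0^t exp(-theta (t-s)) dB_s for any initial x_0. The Itô integral has variance (by the Itô isometry) sigma^2 * int_0^t exp(-2 theta (t - s)) ds = sigma^2 * (1 - exp(-2 theta t)) / (2 theta), independent of x_0.
With theta = 3, sigma = 1/2:
  Var(X_t) = (1/2)^2 * (1 - exp(-2*3 t)) / (2 * 3) = 1/24 - exp(-6*t)/24.
As t -> infinity, exp(-2*3 t) -> 0, so the stationary variance is sigma^2 / (2 theta) = 1/24.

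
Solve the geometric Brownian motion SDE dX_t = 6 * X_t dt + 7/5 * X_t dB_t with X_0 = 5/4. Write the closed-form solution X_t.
X_t = 5/4 * exp((251/50) * t + (7/5) * B_t)

For GBM dX = mu X dt + sigma X dB with X_0 = x_0, apply Itô to Y = log X: dY = (mu - sigma^2/2) dt + sigma dB, so Y_t = log(x_0) + (mu - sigma^2/2) t + sigma B_t and hence X_t = x_0 * exp((mu - sigma^2/2) t + sigma B_t).
With mu = 6, sigma = 7/5, x_0 = 5/4, this gives:
  X_t = 5/4 * exp((251/50) * t + (7/5) * B_t).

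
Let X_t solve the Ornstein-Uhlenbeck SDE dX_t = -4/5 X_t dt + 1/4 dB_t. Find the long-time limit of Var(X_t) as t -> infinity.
lim Var(X_t) = 5/128

The OU SDE dX = -theta X dt + sigma dB admits the integrating factor exp(theta t): d(exp(theta t) X_t) = sigma exp(theta t) dB_t. Integrating from 0 to t gives X_t = x_0 * exp(-theta t) + sigma * int_0^t exp(-theta (t-s)) dB_s for any initial x_0. The Itô integral has variance (by the Itô isometry) sigma^2 * int_0^t exp(-2 theta (t - s)) ds = sigma^2 * (1 - exp(-2 theta t)) / (2 theta), independent of x_0.
With theta = 4/5, sigma = 1/4:
  Var(X_t) = (1/4)^2 * (1 - exp(-2*4/5 t)) / (2 * 4/5) = 5/128 - 5*exp(-8*t/5)/128.
As t -> infinity, exp(-2*4/5 t) -> 0, so the stationary variance is sigma^2 / (2 theta) = 5/128.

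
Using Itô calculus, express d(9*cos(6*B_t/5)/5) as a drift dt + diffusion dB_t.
d(9*cos(6*B_t/5)/5) = (-162*cos(6*B_t/5)/125) dt + (-54*sin(6*B_t/5)/25) dB_t

Itô's formula for f(B_t) gives d f(B_t) = f'(B_t) dB_t + (1/2) f''(B_t) dt. Compute derivatives of f(x) = 9*cos(6*x/5)/5:
  f'(x)  = -54*sin(6*x/5)/25
  f''(x) = -324*cos(6*x/5)/125
Substitute x = B_t and multiply the f'' term by 1/2:
  drift     = (1/2) * (-324*cos(6*x/5)/125) evaluated at B_t = -162*cos(6*B_t/5)/125
  diffusion = (-54*sin(6*x/5)/25) evaluated at B_t = -54*sin(6*B_t/5)/25
Therefore d(9*cos(6*B_t/5)/5) = (-162*cos(6*B_t/5)/125) dt + (-54*sin(6*B_t/5)/25) dB_t.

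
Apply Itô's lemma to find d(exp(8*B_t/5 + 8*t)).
d(exp(8*B_t/5 + 8*t)) = (232*exp(8*B_t/5 + 8*t)/25) dt + (8*exp(8*B_t/5 + 8*t)/5) dB_t

Itô's formula for f(t, x): d f(t, B_t) = (f_t + (1/2) f_xx) dt + f_x dB_t. Compute partials of f(t, x) = exp(8*t + 8*x/5):
  f_t(t,x)  = 8*exp(8*t + 8*x/5)
  f_x(t,x)  = 8*exp(8*t + 8*x/5)/5
  f_xx(t,x) = 64*exp(8*t + 8*x/5)/25
Assemble drift = f_t + (1/2) f_xx = 232*exp(8*t + 8*x/5)/25 and diffusion = f_x = 8*exp(8*t + 8*x/5)/5. Substituting x = B_t:
  d(exp(8*B_t/5 + 8*t)) = (232*exp(8*B_t/5 + 8*t)/25) dt + (8*exp(8*B_t/5 + 8*t)/5) dB_t.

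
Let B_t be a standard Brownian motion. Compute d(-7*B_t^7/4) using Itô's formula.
d(-7*B_t^7/4) = (-147*B_t^5/4) dt + (-49*B_t^6/4) dB_t

Itô's formula for f(B_t) gives d f(B_t) = f'(B_t) dB_t + (1/2) f''(B_t) dt. Compute derivatives of f(x) = -7*x^7/4:
  f'(x)  = -49*x^6/4
  f''(x) = -147*x^5/2
Substitute x = B_t and multiply the f'' term by 1/2:
  drift     = (1/2) * (-147*x^5/2) evaluated at B_t = -147*B_t^5/4
  diffusion = (-49*x^6/4) evaluated at B_t = -49*B_t^6/4
Therefore d(-7*B_t^7/4) = (-147*B_t^5/4) dt + (-49*B_t^6/4) dB_t.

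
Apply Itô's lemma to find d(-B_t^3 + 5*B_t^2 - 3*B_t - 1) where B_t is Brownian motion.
d(-B_t^3 + 5*B_t^2 - 3*B_t - 1) = (5 - 3*B_t) dt + (-3*B_t^2 + 10*B_t - 3) dB_t

Itô's formula for f(B_t) gives d f(B_t) = f'(B_t) dB_t + (1/2) f''(B_t) dt. Compute derivatives of f(x) = -x^3 + 5*x^2 - 3*x - 1:
  f'(x)  = -3*x^2 + 10*x - 3
  f''(x) = 10 - 6*x
Substitute x = B_t and multiply the f'' term by 1/2:
  drift     = (1/2) * (10 - 6*x) evaluated at B_t = 5 - 3*B_t
  diffusion = (-3*x^2 + 10*x - 3) evaluated at B_t = -3*B_t^2 + 10*B_t - 3
Therefore d(-B_t^3 + 5*B_t^2 - 3*B_t - 1) = (5 - 3*B_t) dt + (-3*B_t^2 + 10*B_t - 3) dB_t.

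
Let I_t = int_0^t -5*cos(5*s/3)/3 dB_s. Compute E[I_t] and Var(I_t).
E[I_t] = 0; Var(I_t) = 25*t/18 + 5*sin(10*t/3)/12

The Itô integral of a deterministic integrand f(s) has mean 0 because each increment f(s) * (B_{s+ds} - B_s) has mean 0. By the Itô isometry:
  Var( int_0^t f(s) dB_s ) = E[ (int_0^t f(s) dB_s)^2 ] = int_0^t f(s)^2 ds.
Here f(s) = -5*cos(5*s/3)/3, so f(s)^2 = 25*cos(5*s/3)^2/9. Integrate:
  int_0^t (25*cos(5*s/3)^2/9) ds = 25*t/18 + 5*sin(10*t/3)/12.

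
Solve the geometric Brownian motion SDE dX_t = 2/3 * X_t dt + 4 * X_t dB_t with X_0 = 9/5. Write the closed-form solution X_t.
X_t = 9/5 * exp((-22/3) * t + (4) * B_t)

For GBM dX = mu X dt + sigma X dB with X_0 = x_0, apply Itô to Y = log X: dY = (mu - sigma^2/2) dt + sigma dB, so Y_t = log(x_0) + (mu - sigma^2/2) t + sigma B_t and hence X_t = x_0 * exp((mu - sigma^2/2) t + sigma B_t).
With mu = 2/3, sigma = 4, x_0 = 9/5, this gives:
  X_t = 9/5 * exp((-22/3) * t + (4) * B_t).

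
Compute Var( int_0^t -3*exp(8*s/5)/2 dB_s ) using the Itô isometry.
Var = 45*exp(16*t/5)/64 - 45/64

The Itô integral of a deterministic integrand f(s) has mean 0 because each increment f(s) * (B_{s+ds} - B_s) has mean 0. By the Itô isometry:
  Var( int_0^t f(s) dB_s ) = E[ (int_0^t f(s) dB_s)^2 ] = int_0^t f(s)^2 ds.
Here f(s) = -3*exp(8*s/5)/2, so f(s)^2 = 9*exp(16*s/5)/4. Integrate:
  int_0^t (9*exp(16*s/5)/4) ds = 45*exp(16*t/5)/64 - 45/64.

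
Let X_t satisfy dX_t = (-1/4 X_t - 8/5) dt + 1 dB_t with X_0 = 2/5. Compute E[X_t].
E[X_t] = -32/5 + 34*exp(-t/4)/5

Taking expectations and using E[dB_t] = 0, the mean m(t) = E[X_t] satisfies the ODE m'(t) = a m(t) + b with m(0) = x_0. With a = -1/4, b = -8/5, x_0 = 2/5, the solution is
  m(t) = x_0 * exp(a t) + (b/a) * (exp(a t) - 1)
       = (2/5) * exp((-1/4) t) + ((-8/5)/(-1/4)) * (exp((-1/4) t) - 1)
       = -32/5 + 34*exp(-t/4)/5.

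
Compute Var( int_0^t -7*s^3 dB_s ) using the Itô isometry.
Var = 7*t^7

The Itô integral of a deterministic integrand f(s) has mean 0 because each increment f(s) * (B_{s+ds} - B_s) has mean 0. By the Itô isometry:
  Var( int_0^t f(s) dB_s ) = E[ (int_0^t f(s) dB_s)^2 ] = int_0^t f(s)^2 ds.
Here f(s) = -7*s^3, so f(s)^2 = 49*s^6. Integrate:
  int_0^t (49*s^6) ds = 7*t^7.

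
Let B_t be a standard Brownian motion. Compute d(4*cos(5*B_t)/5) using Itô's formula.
d(4*cos(5*B_t)/5) = (-10*cos(5*B_t)) dt + (-4*sin(5*B_t)) dB_t

Itô's formula for f(B_t) gives d f(B_t) = f'(B_t) dB_t + (1/2) f''(B_t) dt. Compute derivatives of f(x) = 4*cos(5*x)/5:
  f'(x)  = -4*sin(5*x)
  f''(x) = -20*cos(5*x)
Substitute x = B_t and multiply the f'' term by 1/2:
  drift     = (1/2) * (-20*cos(5*x)) evaluated at B_t = -10*cos(5*B_t)
  diffusion = (-4*sin(5*x)) evaluated at B_t = -4*sin(5*B_t)
Therefore d(4*cos(5*B_t)/5) = (-10*cos(5*B_t)) dt + (-4*sin(5*B_t)) dB_t.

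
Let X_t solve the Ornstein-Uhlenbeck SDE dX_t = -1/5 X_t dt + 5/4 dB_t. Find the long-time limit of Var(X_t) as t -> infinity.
lim Var(X_t) = 125/32

The OU SDE dX = -theta X dt + sigma dB admits the integrating factor exp(theta t): d(exp(theta t) X_t) = sigma exp(theta t) dB_t. Integrating from 0 to t gives X_t = x_0 * exp(-theta t) + sigma * int_0^t exp(-theta (t-s)) dB_s for any initial x_0. The Itô integral has variance (by the Itô isometry) sigma^2 * int_0^t exp(-2 theta (t - s)) ds = sigma^2 * (1 - exp(-2 theta t)) / (2 theta), independent of x_0.
With theta = 1/5, sigma = 5/4:
  Var(X_t) = (5/4)^2 * (1 - exp(-2*1/5 t)) / (2 * 1/5) = 125/32 - 125*exp(-2*t/5)/32.
As t -> infinity, exp(-2*1/5 t) -> 0, so the stationary variance is sigma^2 / (2 theta) = 125/32.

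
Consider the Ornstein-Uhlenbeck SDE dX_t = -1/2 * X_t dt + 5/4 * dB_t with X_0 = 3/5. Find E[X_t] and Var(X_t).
E[X_t] = 3*exp(-t/2)/5; Var(X_t) = 25/16 - 25*exp(-t)/16

The OU SDE dX = -theta X dt + sigma dB admits the integrating factor exp(theta t): d(exp(theta t) X_t) = sigma exp(theta t) dB_t. Integrating from 0 to t:
  X_t = x_0 * exp(-theta t) + sigma * int_0^t exp(-theta (t-s)) dB_s.
The Itô integral has mean 0 and (by the Itô isometry) variance sigma^2 * int_0^t exp(-2 theta (t - s)) ds = sigma^2 * (1 - exp(-2 theta t)) / (2 theta).
With theta = 1/2, sigma = 5/4, x_0 = 3/5:
  E[X_t] = 3/5 * exp(-1/2 t) = 3*exp(-t/2)/5
  Var(X_t) = (5/4)^2 * (1 - exp(-2*1/2 t)) / (2 * 1/2) = 25/16 - 25*exp(-t)/16.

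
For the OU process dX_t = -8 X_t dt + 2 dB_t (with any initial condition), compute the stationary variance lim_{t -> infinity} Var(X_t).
lim Var(X_t) = 1/4

The OU SDE dX = -theta X dt + sigma dB admits the integrating factor exp(theta t): d(exp(theta t) X_t) = sigma exp(theta t) dB_t. Integrating from 0 to t gives X_t = x_0 * exp(-theta t) + sigma * int_0^t exp(-theta (t-s)) dB_s for any initial x_0. The Itô integral has variance (by the Itô isometry) sigma^2 * int_0^t exp(-2 theta (t - s)) ds = sigma^2 * (1 - exp(-2 theta t)) / (2 theta), independent of x_0.
With theta = 8, sigma = 2:
  Var(X_t) = (2)^2 * (1 - exp(-2*8 t)) / (2 * 8) = 1/4 - exp(-16*t)/4.
As t -> infinity, exp(-2*8 t) -> 0, so the stationary variance is sigma^2 / (2 theta) = 1/4.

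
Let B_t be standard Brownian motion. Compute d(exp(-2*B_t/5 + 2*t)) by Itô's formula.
d(exp(-2*B_t/5 + 2*t)) = (52*exp(-2*B_t/5 + 2*t)/25) dt + (-2*exp(-2*B_t/5 + 2*t)/5) dB_t

Itô's formula for f(t, x): d f(t, B_t) = (f_t + (1/2) f_xx) dt + f_x dB_t. Compute partials of f(t, x) = exp(2*t - 2*x/5):
  f_t(t,x)  = 2*exp(2*t - 2*x/5)
  f_x(t,x)  = -2*exp(2*t - 2*x/5)/5
  f_xx(t,x) = 4*exp(2*t - 2*x/5)/25
Assemble drift = f_t + (1/2) f_xx = 52*exp(2*t - 2*x/5)/25 and diffusion = f_x = -2*exp(2*t - 2*x/5)/5. Substituting x = B_t:
  d(exp(-2*B_t/5 + 2*t)) = (52*exp(-2*B_t/5 + 2*t)/25) dt + (-2*exp(-2*B_t/5 + 2*t)/5) dB_t.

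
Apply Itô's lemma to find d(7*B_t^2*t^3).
d(7*B_t^2*t^3) = (7*t^2*(3*B_t^2 + t)) dt + (14*B_t*t^3) dB_t

Itô's formula for f(t, x): d f(t, B_t) = (f_t + (1/2) f_xx) dt + f_x dB_t. Compute partials of f(t, x) = 7*t^3*x^2:
  f_t(t,x)  = 21*t^2*x^2
  f_x(t,x)  = 14*t^3*x
  f_xx(t,x) = 14*t^3
Assemble drift = f_t + (1/2) f_xx = 7*t^2*(t + 3*x^2) and diffusion = f_x = 14*t^3*x. Substituting x = B_t:
  d(7*B_t^2*t^3) = (7*t^2*(3*B_t^2 + t)) dt + (14*B_t*t^3) dB_t.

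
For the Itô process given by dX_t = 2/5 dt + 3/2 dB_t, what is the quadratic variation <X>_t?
<X>_t = 9*t/4

For an Itô process dX_t = a(t) dt + b(t) dB_t, the quadratic variation is <X>_t = int_0^t b(s)^2 ds (the drift term does not contribute). Here b(s) = 3/2, so
  b(s)^2 = 9/4.
Integrating from 0 to t:
  <X>_t = int_0^t (9/4) ds = 9*t/4.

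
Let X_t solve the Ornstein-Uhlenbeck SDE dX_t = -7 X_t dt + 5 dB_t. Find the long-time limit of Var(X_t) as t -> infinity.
lim Var(X_t) = 25/14

The OU SDE dX = -theta X dt + sigma dB admits the integrating factor exp(theta t): d(exp(theta t) X_t) = sigma exp(theta t) dB_t. Integrating from 0 to t gives X_t = x_0 * exp(-theta t) + sigma * int_0^t exp(-theta (t-s)) dB_s for any initial x_0. The Itô integral has variance (by the Itô isometry) sigma^2 * int_0^t exp(-2 theta (t - s)) ds = sigma^2 * (1 - exp(-2 theta t)) / (2 theta), independent of x_0.
With theta = 7, sigma = 5:
  Var(X_t) = (5)^2 * (1 - exp(-2*7 t)) / (2 * 7) = 25/14 - 25*exp(-14*t)/14.
As t -> infinity, exp(-2*7 t) -> 0, so the stationary variance is sigma^2 / (2 theta) = 25/14.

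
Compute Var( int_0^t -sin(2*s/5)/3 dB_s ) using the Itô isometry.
Var = t/18 - 5*sin(4*t/5)/72

The Itô integral of a deterministic integrand f(s) has mean 0 because each increment f(s) * (B_{s+ds} - B_s) has mean 0. By the Itô isometry:
  Var( int_0^t f(s) dB_s ) = E[ (int_0^t f(s) dB_s)^2 ] = int_0^t f(s)^2 ds.
Here f(s) = -sin(2*s/5)/3, so f(s)^2 = sin(2*s/5)^2/9. Integrate:
  int_0^t (sin(2*s/5)^2/9) ds = t/18 - 5*sin(4*t/5)/72.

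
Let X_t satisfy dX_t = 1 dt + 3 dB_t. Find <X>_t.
<X>_t = 9*t

For an Itô process dX_t = a(t) dt + b(t) dB_t, the quadratic variation is <X>_t = int_0^t b(s)^2 ds (the drift term does not contribute). Here b(s) = 3, so
  b(s)^2 = 9.
Integrating from 0 to t:
  <X>_t = int_0^t (9) ds = 9*t.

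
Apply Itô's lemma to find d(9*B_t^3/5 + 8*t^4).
d(9*B_t^3/5 + 8*t^4) = (27*B_t/5 + 32*t^3) dt + (27*B_t^2/5) dB_t

Itô's formula for f(t, x): d f(t, B_t) = (f_t + (1/2) f_xx) dt + f_x dB_t. Compute partials of f(t, x) = 8*t^4 + 9*x^3/5:
  f_t(t,x)  = 32*t^3
  f_x(t,x)  = 27*x^2/5
  f_xx(t,x) = 54*x/5
Assemble drift = f_t + (1/2) f_xx = 32*t^3 + 27*x/5 and diffusion = f_x = 27*x^2/5. Substituting x = B_t:
  d(9*B_t^3/5 + 8*t^4) = (27*B_t/5 + 32*t^3) dt + (27*B_t^2/5) dB_t.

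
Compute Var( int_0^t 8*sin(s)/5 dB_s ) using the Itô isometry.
Var = 32*t/25 - 16*sin(2*t)/25

The Itô integral of a deterministic integrand f(s) has mean 0 because each increment f(s) * (B_{s+ds} - B_s) has mean 0. By the Itô isometry:
  Var( int_0^t f(s) dB_s ) = E[ (int_0^t f(s) dB_s)^2 ] = int_0^t f(s)^2 ds.
Here f(s) = 8*sin(s)/5, so f(s)^2 = 64*sin(s)^2/25. Integrate:
  int_0^t (64*sin(s)^2/25) ds = 32*t/25 - 16*sin(2*t)/25.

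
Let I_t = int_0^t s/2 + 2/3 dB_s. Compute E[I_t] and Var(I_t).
E[I_t] = 0; Var(I_t) = t*(3*t^2 + 12*t + 16)/36

The Itô integral of a deterministic integrand f(s) has mean 0 because each increment f(s) * (B_{s+ds} - B_s) has mean 0. By the Itô isometry:
  Var( int_0^t f(s) dB_s ) = E[ (int_0^t f(s) dB_s)^2 ] = int_0^t f(s)^2 ds.
Here f(s) = s/2 + 2/3, so f(s)^2 = (3*s + 4)^2/36. Integrate:
  int_0^t ((3*s + 4)^2/36) ds = t*(3*t^2 + 12*t + 16)/36.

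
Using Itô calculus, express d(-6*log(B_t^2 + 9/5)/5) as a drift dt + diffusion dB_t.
d(-6*log(B_t^2 + 9/5)/5) = (6*(5*B_t^2 - 9)/(5*B_t^2 + 9)^2) dt + (-12*B_t/(5*B_t^2 + 9)) dB_t

Itô's formula for f(B_t) gives d f(B_t) = f'(B_t) dB_t + (1/2) f''(B_t) dt. Compute derivatives of f(x) = -6*log(x^2 + 9/5)/5:
  f'(x)  = -12*x/(5*x^2 + 9)
  f''(x) = 12*(5*x^2 - 9)/(5*x^2 + 9)^2
Substitute x = B_t and multiply the f'' term by 1/2:
  drift     = (1/2) * (12*(5*x^2 - 9)/(5*x^2 + 9)^2) evaluated at B_t = 6*(5*B_t^2 - 9)/(5*B_t^2 + 9)^2
  diffusion = (-12*x/(5*x^2 + 9)) evaluated at B_t = -12*B_t/(5*B_t^2 + 9)
Therefore d(-6*log(B_t^2 + 9/5)/5) = (6*(5*B_t^2 - 9)/(5*B_t^2 + 9)^2) dt + (-12*B_t/(5*B_t^2 + 9)) dB_t.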